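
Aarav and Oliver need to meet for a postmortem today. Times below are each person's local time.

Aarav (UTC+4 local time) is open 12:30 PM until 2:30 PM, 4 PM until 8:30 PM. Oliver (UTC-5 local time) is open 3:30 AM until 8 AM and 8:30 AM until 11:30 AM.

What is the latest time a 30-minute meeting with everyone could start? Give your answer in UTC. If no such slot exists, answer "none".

16:00

Aarav in UTC: 08:30-10:30, 12:00-16:30 (subtract 4h to convert from UTC+4).
Oliver in UTC: 08:30-13:00, 13:30-16:30 (add 5h to convert from UTC-5).
Aarav ∩ Oliver: 08:30-10:30, 12:00-13:00, 13:30-16:30.
So the common availability across everyone is 08:30-10:30, 12:00-13:00, 13:30-16:30.
The last common window of at least 30 minutes is 13:30-16:30; a 30-minute meeting can start as late as 16:00 and still end by 16:30.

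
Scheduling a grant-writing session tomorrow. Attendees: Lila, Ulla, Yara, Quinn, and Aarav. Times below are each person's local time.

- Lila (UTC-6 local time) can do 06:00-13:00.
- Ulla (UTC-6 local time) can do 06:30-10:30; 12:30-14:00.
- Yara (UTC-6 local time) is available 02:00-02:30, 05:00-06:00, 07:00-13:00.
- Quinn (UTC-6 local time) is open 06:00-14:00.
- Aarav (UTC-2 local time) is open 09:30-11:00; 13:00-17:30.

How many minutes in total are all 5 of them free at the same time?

Lila in UTC: 12:00-19:00 (add 6h to convert from UTC-6).
Ulla in UTC: 12:30-16:30, 18:30-20:00 (add 6h to convert from UTC-6).
Yara in UTC: 08:00-08:30, 11:00-12:00, 13:00-19:00 (add 6h to convert from UTC-6).
Quinn in UTC: 12:00-20:00 (add 6h to convert from UTC-6).
Aarav in UTC: 11:30-13:00, 15:00-19:30 (add 2h to convert from UTC-2).
Lila ∩ Ulla: 12:30-16:30, 18:30-19:00.
Lila ∩ Ulla ∩ Yara: 13:00-16:30, 18:30-19:00.
Lila ∩ Ulla ∩ Yara ∩ Quinn: 13:00-16:30, 18:30-19:00.
Lila ∩ Ulla ∩ Yara ∩ Quinn ∩ Aarav: 15:00-16:30, 18:30-19:00.
Those are the intersection windows.
Summing the common windows: 90 + 30 = 120 minutes.

120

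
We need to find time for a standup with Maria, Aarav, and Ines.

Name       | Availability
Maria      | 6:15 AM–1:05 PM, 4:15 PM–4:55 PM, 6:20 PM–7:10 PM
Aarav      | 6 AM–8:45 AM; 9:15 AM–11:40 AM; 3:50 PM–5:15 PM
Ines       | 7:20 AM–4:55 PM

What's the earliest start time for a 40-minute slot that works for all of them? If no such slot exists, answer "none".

Maria ∩ Aarav: 06:15-08:45, 09:15-11:40, 16:15-16:55.
Maria ∩ Aarav ∩ Ines: 07:20-08:45, 09:15-11:40, 16:15-16:55.
So the common availability across everyone is 07:20-08:45, 09:15-11:40, 16:15-16:55.
The first common window of at least 40 minutes is 07:20-08:45, so the earliest start is 07:20.

07:20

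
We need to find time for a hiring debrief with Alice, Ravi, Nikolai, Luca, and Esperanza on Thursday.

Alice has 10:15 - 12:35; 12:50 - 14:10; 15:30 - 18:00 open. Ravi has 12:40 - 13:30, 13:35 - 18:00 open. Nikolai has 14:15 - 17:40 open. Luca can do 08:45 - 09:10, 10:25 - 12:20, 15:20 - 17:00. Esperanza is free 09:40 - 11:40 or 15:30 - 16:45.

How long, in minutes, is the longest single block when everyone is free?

75

Alice ∩ Ravi: 12:50-13:30, 13:35-14:10, 15:30-18:00.
Alice ∩ Ravi ∩ Nikolai: 15:30-17:40.
Alice ∩ Ravi ∩ Nikolai ∩ Luca: 15:30-17:00.
Alice ∩ Ravi ∩ Nikolai ∩ Luca ∩ Esperanza: 15:30-16:45.
The longest is 15:30-16:45 at 75 minutes.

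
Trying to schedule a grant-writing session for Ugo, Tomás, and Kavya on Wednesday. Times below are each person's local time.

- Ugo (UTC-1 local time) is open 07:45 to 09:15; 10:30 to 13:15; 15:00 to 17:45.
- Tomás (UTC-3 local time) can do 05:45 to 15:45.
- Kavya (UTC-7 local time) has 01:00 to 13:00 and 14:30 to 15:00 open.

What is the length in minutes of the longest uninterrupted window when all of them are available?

Ugo in UTC: 08:45-10:15, 11:30-14:15, 16:00-18:45 (add 1h to convert from UTC-1).
Tomás in UTC: 08:45-18:45 (add 3h to convert from UTC-3).
Kavya in UTC: 08:00-20:00, 21:30-22:00 (add 7h to convert from UTC-7).
Ugo ∩ Tomás: 08:45-10:15, 11:30-14:15, 16:00-18:45.
Ugo ∩ Tomás ∩ Kavya: 08:45-10:15, 11:30-14:15, 16:00-18:45.
The longest is 11:30-14:15 at 165 minutes.

165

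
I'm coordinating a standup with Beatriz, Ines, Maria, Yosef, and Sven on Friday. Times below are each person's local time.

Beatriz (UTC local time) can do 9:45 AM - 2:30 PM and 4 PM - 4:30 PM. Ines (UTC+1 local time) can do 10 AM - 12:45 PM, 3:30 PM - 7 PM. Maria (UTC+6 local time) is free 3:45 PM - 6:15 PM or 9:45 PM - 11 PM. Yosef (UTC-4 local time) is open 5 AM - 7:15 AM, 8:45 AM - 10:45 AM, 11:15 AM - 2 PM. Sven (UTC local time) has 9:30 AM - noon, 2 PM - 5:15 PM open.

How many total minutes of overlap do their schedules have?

Beatriz in UTC: 09:45-14:30, 16:00-16:30.
Ines in UTC: 09:00-11:45, 14:30-18:00 (subtract 1h to convert from UTC+1).
Maria in UTC: 09:45-12:15, 15:45-17:00 (subtract 6h to convert from UTC+6).
Yosef in UTC: 09:00-11:15, 12:45-14:45, 15:15-18:00 (add 4h to convert from UTC-4).
Sven in UTC: 09:30-12:00, 14:00-17:15.
Beatriz ∩ Ines: 09:45-11:45, 16:00-16:30.
Beatriz ∩ Ines ∩ Maria: 09:45-11:45, 16:00-16:30.
Beatriz ∩ Ines ∩ Maria ∩ Yosef: 09:45-11:15, 16:00-16:30.
Beatriz ∩ Ines ∩ Maria ∩ Yosef ∩ Sven: 09:45-11:15, 16:00-16:30.
So the common availability across everyone is 09:45-11:15, 16:00-16:30.
Summing the common windows: 90 + 30 = 120 minutes.

120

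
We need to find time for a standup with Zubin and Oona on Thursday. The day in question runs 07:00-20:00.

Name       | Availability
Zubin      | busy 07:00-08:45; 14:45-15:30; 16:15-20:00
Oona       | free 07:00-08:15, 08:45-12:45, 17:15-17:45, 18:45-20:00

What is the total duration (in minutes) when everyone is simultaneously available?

240

Zubin free: 08:45-14:45, 15:30-16:15 (invert busy blocks within the working day).
Oona free: 07:00-08:15, 08:45-12:45, 17:15-17:45, 18:45-20:00.
Zubin ∩ Oona: 08:45-12:45.
That's a single block of 240 minutes.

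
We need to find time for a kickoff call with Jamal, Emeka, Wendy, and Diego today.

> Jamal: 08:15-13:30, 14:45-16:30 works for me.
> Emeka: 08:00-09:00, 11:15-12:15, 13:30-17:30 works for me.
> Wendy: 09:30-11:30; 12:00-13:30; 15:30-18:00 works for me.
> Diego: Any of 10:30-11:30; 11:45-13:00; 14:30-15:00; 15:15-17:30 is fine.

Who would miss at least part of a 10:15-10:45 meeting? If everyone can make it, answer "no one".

Diego, Emeka

Jamal: free for 10:15-10:45. Emeka: not fully free for 10:15-10:45. Wendy: free for 10:15-10:45. Diego: not fully free for 10:15-10:45.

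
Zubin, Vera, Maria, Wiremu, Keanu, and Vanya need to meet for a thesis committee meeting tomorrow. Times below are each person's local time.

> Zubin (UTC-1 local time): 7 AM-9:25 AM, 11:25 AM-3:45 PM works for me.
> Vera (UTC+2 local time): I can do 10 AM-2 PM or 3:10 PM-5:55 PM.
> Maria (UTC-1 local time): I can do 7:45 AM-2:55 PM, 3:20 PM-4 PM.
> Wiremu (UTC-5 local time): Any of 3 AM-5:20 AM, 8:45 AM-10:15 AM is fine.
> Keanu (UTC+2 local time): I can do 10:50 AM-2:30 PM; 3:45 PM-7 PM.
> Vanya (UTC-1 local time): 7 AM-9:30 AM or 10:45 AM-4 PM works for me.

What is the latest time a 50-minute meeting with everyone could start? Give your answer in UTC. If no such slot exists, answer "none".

14:25

Zubin in UTC: 08:00-10:25, 12:25-16:45 (add 1h to convert from UTC-1).
Vera in UTC: 08:00-12:00, 13:10-15:55 (subtract 2h to convert from UTC+2).
Maria in UTC: 08:45-15:55, 16:20-17:00 (add 1h to convert from UTC-1).
Wiremu in UTC: 08:00-10:20, 13:45-15:15 (add 5h to convert from UTC-5).
Keanu in UTC: 08:50-12:30, 13:45-17:00 (subtract 2h to convert from UTC+2).
Vanya in UTC: 08:00-10:30, 11:45-17:00 (add 1h to convert from UTC-1).
Zubin ∩ Vera: 08:00-10:25, 13:10-15:55.
Zubin ∩ Vera ∩ Maria: 08:45-10:25, 13:10-15:55.
Zubin ∩ Vera ∩ Maria ∩ Wiremu: 08:45-10:20, 13:45-15:15.
Zubin ∩ Vera ∩ Maria ∩ Wiremu ∩ Keanu: 08:50-10:20, 13:45-15:15.
Zubin ∩ Vera ∩ Maria ∩ Wiremu ∩ Keanu ∩ Vanya: 08:50-10:20, 13:45-15:15.
The last common window of at least 50 minutes is 13:45-15:15; a 50-minute meeting can start as late as 14:25 and still end by 15:15.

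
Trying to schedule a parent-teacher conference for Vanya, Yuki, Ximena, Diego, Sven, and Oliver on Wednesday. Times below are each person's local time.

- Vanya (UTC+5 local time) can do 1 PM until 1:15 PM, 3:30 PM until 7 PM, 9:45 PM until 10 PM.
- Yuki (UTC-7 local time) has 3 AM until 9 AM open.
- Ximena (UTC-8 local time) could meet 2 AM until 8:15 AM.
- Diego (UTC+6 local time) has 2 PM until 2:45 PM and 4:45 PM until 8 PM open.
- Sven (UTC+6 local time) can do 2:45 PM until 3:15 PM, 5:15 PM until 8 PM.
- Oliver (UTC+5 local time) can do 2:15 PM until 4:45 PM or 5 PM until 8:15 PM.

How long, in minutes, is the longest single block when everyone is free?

120

Vanya in UTC: 08:00-08:15, 10:30-14:00, 16:45-17:00 (subtract 5h to convert from UTC+5).
Yuki in UTC: 10:00-16:00 (add 7h to convert from UTC-7).
Ximena in UTC: 10:00-16:15 (add 8h to convert from UTC-8).
Diego in UTC: 08:00-08:45, 10:45-14:00 (subtract 6h to convert from UTC+6).
Sven in UTC: 08:45-09:15, 11:15-14:00 (subtract 6h to convert from UTC+6).
Oliver in UTC: 09:15-11:45, 12:00-15:15 (subtract 5h to convert from UTC+5).
Vanya ∩ Yuki: 10:30-14:00.
Vanya ∩ Yuki ∩ Ximena: 10:30-14:00.
Vanya ∩ Yuki ∩ Ximena ∩ Diego: 10:45-14:00.
Vanya ∩ Yuki ∩ Ximena ∩ Diego ∩ Sven: 11:15-14:00.
Vanya ∩ Yuki ∩ Ximena ∩ Diego ∩ Sven ∩ Oliver: 11:15-11:45, 12:00-14:00.
Those are the intersection windows.
The longest is 12:00-14:00 at 120 minutes.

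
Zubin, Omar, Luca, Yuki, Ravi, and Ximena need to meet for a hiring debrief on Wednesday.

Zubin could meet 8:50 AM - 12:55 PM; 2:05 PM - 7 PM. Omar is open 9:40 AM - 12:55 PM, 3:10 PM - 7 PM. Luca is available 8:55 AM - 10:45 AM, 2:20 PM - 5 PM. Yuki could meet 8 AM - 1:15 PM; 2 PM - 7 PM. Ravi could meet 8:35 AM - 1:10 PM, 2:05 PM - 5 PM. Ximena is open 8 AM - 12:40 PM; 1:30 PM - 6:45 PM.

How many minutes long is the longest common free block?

110

Zubin ∩ Omar: 09:40-12:55, 15:10-19:00.
Zubin ∩ Omar ∩ Luca: 09:40-10:45, 15:10-17:00.
Zubin ∩ Omar ∩ Luca ∩ Yuki: 09:40-10:45, 15:10-17:00.
Zubin ∩ Omar ∩ Luca ∩ Yuki ∩ Ravi: 09:40-10:45, 15:10-17:00.
Zubin ∩ Omar ∩ Luca ∩ Yuki ∩ Ravi ∩ Ximena: 09:40-10:45, 15:10-17:00.
Those are the intersection windows.
The longest is 15:10-17:00 at 110 minutes.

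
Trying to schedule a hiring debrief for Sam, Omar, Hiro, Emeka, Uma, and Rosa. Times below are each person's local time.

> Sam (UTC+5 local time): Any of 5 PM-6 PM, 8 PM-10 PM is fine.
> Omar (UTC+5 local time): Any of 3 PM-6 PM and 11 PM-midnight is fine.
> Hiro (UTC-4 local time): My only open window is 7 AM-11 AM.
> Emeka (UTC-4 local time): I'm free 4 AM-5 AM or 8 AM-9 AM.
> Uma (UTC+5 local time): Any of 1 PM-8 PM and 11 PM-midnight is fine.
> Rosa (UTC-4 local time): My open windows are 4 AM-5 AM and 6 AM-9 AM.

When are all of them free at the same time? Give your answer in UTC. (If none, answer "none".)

Sam in UTC: 12:00-13:00, 15:00-17:00 (subtract 5h to convert from UTC+5).
Omar in UTC: 10:00-13:00, 18:00-19:00 (subtract 5h to convert from UTC+5).
Hiro in UTC: 11:00-15:00 (add 4h to convert from UTC-4).
Emeka in UTC: 08:00-09:00, 12:00-13:00 (add 4h to convert from UTC-4).
Uma in UTC: 08:00-15:00, 18:00-19:00 (subtract 5h to convert from UTC+5).
Rosa in UTC: 08:00-09:00, 10:00-13:00 (add 4h to convert from UTC-4).
Sam ∩ Omar: 12:00-13:00.
Sam ∩ Omar ∩ Hiro: 12:00-13:00.
Sam ∩ Omar ∩ Hiro ∩ Emeka: 12:00-13:00.
Sam ∩ Omar ∩ Hiro ∩ Emeka ∩ Uma: 12:00-13:00.
Sam ∩ Omar ∩ Hiro ∩ Emeka ∩ Uma ∩ Rosa: 12:00-13:00.

12:00-13:00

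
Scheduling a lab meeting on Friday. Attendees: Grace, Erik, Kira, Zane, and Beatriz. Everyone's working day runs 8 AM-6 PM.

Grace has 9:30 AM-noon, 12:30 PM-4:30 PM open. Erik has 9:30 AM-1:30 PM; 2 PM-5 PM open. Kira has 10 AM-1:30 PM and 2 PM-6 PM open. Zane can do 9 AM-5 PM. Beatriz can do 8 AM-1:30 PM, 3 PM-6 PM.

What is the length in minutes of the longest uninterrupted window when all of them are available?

120

Grace ∩ Erik: 09:30-12:00, 12:30-13:30, 14:00-16:30.
Grace ∩ Erik ∩ Kira: 10:00-12:00, 12:30-13:30, 14:00-16:30.
Grace ∩ Erik ∩ Kira ∩ Zane: 10:00-12:00, 12:30-13:30, 14:00-16:30.
Grace ∩ Erik ∩ Kira ∩ Zane ∩ Beatriz: 10:00-12:00, 12:30-13:30, 15:00-16:30.
The longest is 10:00-12:00 at 120 minutes.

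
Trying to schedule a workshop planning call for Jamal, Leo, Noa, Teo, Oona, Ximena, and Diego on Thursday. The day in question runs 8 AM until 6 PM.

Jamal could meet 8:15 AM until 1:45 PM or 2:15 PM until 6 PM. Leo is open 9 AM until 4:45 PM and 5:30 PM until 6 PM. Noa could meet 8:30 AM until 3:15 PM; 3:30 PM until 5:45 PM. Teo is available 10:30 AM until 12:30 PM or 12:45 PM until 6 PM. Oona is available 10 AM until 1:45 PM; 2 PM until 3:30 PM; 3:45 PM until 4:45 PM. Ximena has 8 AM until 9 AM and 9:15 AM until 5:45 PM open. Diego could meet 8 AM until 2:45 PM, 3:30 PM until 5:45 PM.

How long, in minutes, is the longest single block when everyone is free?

Jamal ∩ Leo: 09:00-13:45, 14:15-16:45, 17:30-18:00.
Jamal ∩ Leo ∩ Noa: 09:00-13:45, 14:15-15:15, 15:30-16:45, 17:30-17:45.
Jamal ∩ Leo ∩ Noa ∩ Teo: 10:30-12:30, 12:45-13:45, 14:15-15:15, 15:30-16:45, 17:30-17:45.
Jamal ∩ Leo ∩ Noa ∩ Teo ∩ Oona: 10:30-12:30, 12:45-13:45, 14:15-15:15, 15:45-16:45.
Jamal ∩ Leo ∩ Noa ∩ Teo ∩ Oona ∩ Ximena: 10:30-12:30, 12:45-13:45, 14:15-15:15, 15:45-16:45.
Jamal ∩ Leo ∩ Noa ∩ Teo ∩ Oona ∩ Ximena ∩ Diego: 10:30-12:30, 12:45-13:45, 14:15-14:45, 15:45-16:45.
So the common availability across everyone is 10:30-12:30, 12:45-13:45, 14:15-14:45, 15:45-16:45.
The longest is 10:30-12:30 at 120 minutes.

120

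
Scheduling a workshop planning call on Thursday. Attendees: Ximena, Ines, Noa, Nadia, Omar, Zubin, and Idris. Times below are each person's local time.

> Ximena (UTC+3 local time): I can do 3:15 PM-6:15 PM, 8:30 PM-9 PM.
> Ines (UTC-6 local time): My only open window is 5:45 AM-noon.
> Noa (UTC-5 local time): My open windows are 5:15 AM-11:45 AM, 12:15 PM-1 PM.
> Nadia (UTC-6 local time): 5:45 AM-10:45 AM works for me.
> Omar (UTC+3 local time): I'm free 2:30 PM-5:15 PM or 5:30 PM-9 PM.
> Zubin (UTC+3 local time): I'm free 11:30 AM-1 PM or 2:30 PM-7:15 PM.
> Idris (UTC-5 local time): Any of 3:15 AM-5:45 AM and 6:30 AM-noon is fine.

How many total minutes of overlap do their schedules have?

Ximena in UTC: 12:15-15:15, 17:30-18:00 (subtract 3h to convert from UTC+3).
Ines in UTC: 11:45-18:00 (add 6h to convert from UTC-6).
Noa in UTC: 10:15-16:45, 17:15-18:00 (add 5h to convert from UTC-5).
Nadia in UTC: 11:45-16:45 (add 6h to convert from UTC-6).
Omar in UTC: 11:30-14:15, 14:30-18:00 (subtract 3h to convert from UTC+3).
Zubin in UTC: 08:30-10:00, 11:30-16:15 (subtract 3h to convert from UTC+3).
Idris in UTC: 08:15-10:45, 11:30-17:00 (add 5h to convert from UTC-5).
Ximena ∩ Ines: 12:15-15:15, 17:30-18:00.
Ximena ∩ Ines ∩ Noa: 12:15-15:15, 17:30-18:00.
Ximena ∩ Ines ∩ Noa ∩ Nadia: 12:15-15:15.
Ximena ∩ Ines ∩ Noa ∩ Nadia ∩ Omar: 12:15-14:15, 14:30-15:15.
Ximena ∩ Ines ∩ Noa ∩ Nadia ∩ Omar ∩ Zubin: 12:15-14:15, 14:30-15:15.
Ximena ∩ Ines ∩ Noa ∩ Nadia ∩ Omar ∩ Zubin ∩ Idris: 12:15-14:15, 14:30-15:15.
So the common availability across everyone is 12:15-14:15, 14:30-15:15.
Summing the common windows: 120 + 45 = 165 minutes.

165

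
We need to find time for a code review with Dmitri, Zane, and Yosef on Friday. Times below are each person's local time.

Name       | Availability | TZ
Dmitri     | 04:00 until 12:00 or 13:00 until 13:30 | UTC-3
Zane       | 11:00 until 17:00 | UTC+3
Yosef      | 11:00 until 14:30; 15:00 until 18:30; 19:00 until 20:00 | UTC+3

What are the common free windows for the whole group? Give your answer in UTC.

Dmitri in UTC: 07:00-15:00, 16:00-16:30 (add 3h to convert from UTC-3).
Zane in UTC: 08:00-14:00 (subtract 3h to convert from UTC+3).
Yosef in UTC: 08:00-11:30, 12:00-15:30, 16:00-17:00 (subtract 3h to convert from UTC+3).
Dmitri ∩ Zane: 08:00-14:00.
Dmitri ∩ Zane ∩ Yosef: 08:00-11:30, 12:00-14:00.

08:00-11:30, 12:00-14:00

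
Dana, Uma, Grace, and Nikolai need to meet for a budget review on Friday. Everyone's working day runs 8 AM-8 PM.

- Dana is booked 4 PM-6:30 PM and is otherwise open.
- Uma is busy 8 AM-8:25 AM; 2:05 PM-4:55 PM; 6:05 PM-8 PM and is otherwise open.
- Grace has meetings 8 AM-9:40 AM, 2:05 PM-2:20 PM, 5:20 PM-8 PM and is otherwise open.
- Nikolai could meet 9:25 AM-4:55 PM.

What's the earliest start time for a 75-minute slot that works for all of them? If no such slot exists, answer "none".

09:40

Dana free: 08:00-16:00, 18:30-20:00 (invert busy blocks within the working day).
Uma free: 08:25-14:05, 16:55-18:05 (invert busy blocks within the working day).
Grace free: 09:40-14:05, 14:20-17:20 (invert busy blocks within the working day).
Nikolai free: 09:25-16:55.
Dana ∩ Uma: 08:25-14:05.
Dana ∩ Uma ∩ Grace: 09:40-14:05.
Dana ∩ Uma ∩ Grace ∩ Nikolai: 09:40-14:05.
Those are the intersection windows.
The first common window of at least 75 minutes is 09:40-14:05, so the earliest start is 09:40.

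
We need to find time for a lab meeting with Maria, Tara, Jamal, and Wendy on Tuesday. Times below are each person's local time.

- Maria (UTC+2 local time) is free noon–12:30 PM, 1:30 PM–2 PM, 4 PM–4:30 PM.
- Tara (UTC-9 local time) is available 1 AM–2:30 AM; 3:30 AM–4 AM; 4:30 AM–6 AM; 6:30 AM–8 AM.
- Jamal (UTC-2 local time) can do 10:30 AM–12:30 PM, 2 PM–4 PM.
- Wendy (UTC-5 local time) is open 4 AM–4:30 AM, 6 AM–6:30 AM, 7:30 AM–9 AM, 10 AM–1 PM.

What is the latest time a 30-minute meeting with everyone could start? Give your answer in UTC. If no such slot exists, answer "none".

Maria in UTC: 10:00-10:30, 11:30-12:00, 14:00-14:30 (subtract 2h to convert from UTC+2).
Tara in UTC: 10:00-11:30, 12:30-13:00, 13:30-15:00, 15:30-17:00 (add 9h to convert from UTC-9).
Jamal in UTC: 12:30-14:30, 16:00-18:00 (add 2h to convert from UTC-2).
Wendy in UTC: 09:00-09:30, 11:00-11:30, 12:30-14:00, 15:00-18:00 (add 5h to convert from UTC-5).
Maria ∩ Tara: 10:00-10:30, 14:00-14:30.
Maria ∩ Tara ∩ Jamal: 14:00-14:30.
Maria ∩ Tara ∩ Jamal ∩ Wendy: ∅.
There is no time when everyone is free.
No common window is at least 30 minutes long.

none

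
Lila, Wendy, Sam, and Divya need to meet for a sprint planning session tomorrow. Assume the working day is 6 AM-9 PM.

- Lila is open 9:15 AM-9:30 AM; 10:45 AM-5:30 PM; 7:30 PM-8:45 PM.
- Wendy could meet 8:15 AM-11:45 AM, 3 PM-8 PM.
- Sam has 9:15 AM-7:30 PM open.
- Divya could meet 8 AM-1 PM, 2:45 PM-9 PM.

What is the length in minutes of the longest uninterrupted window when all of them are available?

Lila ∩ Wendy: 09:15-09:30, 10:45-11:45, 15:00-17:30, 19:30-20:00.
Lila ∩ Wendy ∩ Sam: 09:15-09:30, 10:45-11:45, 15:00-17:30.
Lila ∩ Wendy ∩ Sam ∩ Divya: 09:15-09:30, 10:45-11:45, 15:00-17:30.
So the common availability across everyone is 09:15-09:30, 10:45-11:45, 15:00-17:30.
The longest is 15:00-17:30 at 150 minutes.

150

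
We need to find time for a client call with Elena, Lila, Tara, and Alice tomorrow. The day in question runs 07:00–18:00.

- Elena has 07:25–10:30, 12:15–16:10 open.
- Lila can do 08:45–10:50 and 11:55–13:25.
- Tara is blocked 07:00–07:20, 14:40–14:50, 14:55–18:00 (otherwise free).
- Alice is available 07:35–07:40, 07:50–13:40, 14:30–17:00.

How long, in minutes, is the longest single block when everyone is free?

Elena free: 07:25-10:30, 12:15-16:10.
Lila free: 08:45-10:50, 11:55-13:25.
Tara free: 07:20-14:40, 14:50-14:55 (invert busy blocks within the working day).
Alice free: 07:35-07:40, 07:50-13:40, 14:30-17:00.
Elena ∩ Lila: 08:45-10:30, 12:15-13:25.
Elena ∩ Lila ∩ Tara: 08:45-10:30, 12:15-13:25.
Elena ∩ Lila ∩ Tara ∩ Alice: 08:45-10:30, 12:15-13:25.
So the common availability across everyone is 08:45-10:30, 12:15-13:25.
The longest is 08:45-10:30 at 105 minutes.

105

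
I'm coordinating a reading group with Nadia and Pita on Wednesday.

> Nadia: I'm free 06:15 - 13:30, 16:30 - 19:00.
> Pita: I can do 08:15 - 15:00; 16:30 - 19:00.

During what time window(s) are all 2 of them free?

Nadia ∩ Pita: 08:15-13:30, 16:30-19:00.

08:15-13:30, 16:30-19:00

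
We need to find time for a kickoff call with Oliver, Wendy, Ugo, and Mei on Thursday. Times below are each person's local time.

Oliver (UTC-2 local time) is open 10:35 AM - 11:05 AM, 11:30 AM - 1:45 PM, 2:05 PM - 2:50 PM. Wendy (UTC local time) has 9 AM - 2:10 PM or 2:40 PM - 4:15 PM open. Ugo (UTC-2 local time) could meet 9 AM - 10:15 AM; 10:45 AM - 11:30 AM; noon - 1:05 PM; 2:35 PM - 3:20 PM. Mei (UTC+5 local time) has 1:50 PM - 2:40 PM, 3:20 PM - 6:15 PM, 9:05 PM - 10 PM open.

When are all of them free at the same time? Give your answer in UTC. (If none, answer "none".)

12:45-13:05

Oliver in UTC: 12:35-13:05, 13:30-15:45, 16:05-16:50 (add 2h to convert from UTC-2).
Wendy in UTC: 09:00-14:10, 14:40-16:15.
Ugo in UTC: 11:00-12:15, 12:45-13:30, 14:00-15:05, 16:35-17:20 (add 2h to convert from UTC-2).
Mei in UTC: 08:50-09:40, 10:20-13:15, 16:05-17:00 (subtract 5h to convert from UTC+5).
Oliver ∩ Wendy: 12:35-13:05, 13:30-14:10, 14:40-15:45, 16:05-16:15.
Oliver ∩ Wendy ∩ Ugo: 12:45-13:05, 14:00-14:10, 14:40-15:05.
Oliver ∩ Wendy ∩ Ugo ∩ Mei: 12:45-13:05.
Those are the intersection windows.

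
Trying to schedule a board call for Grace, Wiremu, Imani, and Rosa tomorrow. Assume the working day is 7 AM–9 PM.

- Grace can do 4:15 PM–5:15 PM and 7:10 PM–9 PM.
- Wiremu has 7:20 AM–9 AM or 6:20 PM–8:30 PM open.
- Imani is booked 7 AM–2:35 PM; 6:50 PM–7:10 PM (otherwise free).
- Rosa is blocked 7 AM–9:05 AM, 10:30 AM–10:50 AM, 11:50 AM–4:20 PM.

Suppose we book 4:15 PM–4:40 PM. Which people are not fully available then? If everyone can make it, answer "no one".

Grace free: 16:15-17:15, 19:10-21:00.
Wiremu free: 07:20-09:00, 18:20-20:30.
Imani free: 14:35-18:50, 19:10-21:00 (invert busy blocks within the working day).
Rosa free: 09:05-10:30, 10:50-11:50, 16:20-21:00 (invert busy blocks within the working day).
Grace: free for 16:15-16:40. Wiremu: not fully free for 16:15-16:40. Imani: free for 16:15-16:40. Rosa: not fully free for 16:15-16:40.

Rosa, Wiremu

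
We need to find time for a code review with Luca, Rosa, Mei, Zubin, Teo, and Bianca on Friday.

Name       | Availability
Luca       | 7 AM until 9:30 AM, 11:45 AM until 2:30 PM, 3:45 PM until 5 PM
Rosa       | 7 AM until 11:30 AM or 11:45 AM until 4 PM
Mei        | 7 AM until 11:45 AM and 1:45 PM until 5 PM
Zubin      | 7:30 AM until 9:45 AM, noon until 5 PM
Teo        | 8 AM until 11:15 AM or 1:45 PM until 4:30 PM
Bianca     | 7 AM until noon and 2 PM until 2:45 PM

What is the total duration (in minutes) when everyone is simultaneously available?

120

Luca ∩ Rosa: 07:00-09:30, 11:45-14:30, 15:45-16:00.
Luca ∩ Rosa ∩ Mei: 07:00-09:30, 13:45-14:30, 15:45-16:00.
Luca ∩ Rosa ∩ Mei ∩ Zubin: 07:30-09:30, 13:45-14:30, 15:45-16:00.
Luca ∩ Rosa ∩ Mei ∩ Zubin ∩ Teo: 08:00-09:30, 13:45-14:30, 15:45-16:00.
Luca ∩ Rosa ∩ Mei ∩ Zubin ∩ Teo ∩ Bianca: 08:00-09:30, 14:00-14:30.
Summing the common windows: 90 + 30 = 120 minutes.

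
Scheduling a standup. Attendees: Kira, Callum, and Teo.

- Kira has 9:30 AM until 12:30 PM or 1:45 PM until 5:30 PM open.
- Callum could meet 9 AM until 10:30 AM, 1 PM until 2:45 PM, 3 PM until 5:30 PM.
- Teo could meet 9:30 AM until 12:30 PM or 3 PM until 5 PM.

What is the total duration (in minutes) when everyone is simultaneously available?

180

Kira ∩ Callum: 09:30-10:30, 13:45-14:45, 15:00-17:30.
Kira ∩ Callum ∩ Teo: 09:30-10:30, 15:00-17:00.
Those are the intersection windows.
Summing the common windows: 60 + 120 = 180 minutes.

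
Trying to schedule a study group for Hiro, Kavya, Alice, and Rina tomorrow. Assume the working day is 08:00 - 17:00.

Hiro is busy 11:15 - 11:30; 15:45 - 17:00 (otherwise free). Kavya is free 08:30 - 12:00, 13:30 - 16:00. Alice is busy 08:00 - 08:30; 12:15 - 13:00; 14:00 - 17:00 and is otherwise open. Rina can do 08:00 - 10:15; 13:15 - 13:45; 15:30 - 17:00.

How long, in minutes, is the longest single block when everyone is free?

Hiro free: 08:00-11:15, 11:30-15:45 (invert busy blocks within the working day).
Kavya free: 08:30-12:00, 13:30-16:00.
Alice free: 08:30-12:15, 13:00-14:00 (invert busy blocks within the working day).
Rina free: 08:00-10:15, 13:15-13:45, 15:30-17:00.
Hiro ∩ Kavya: 08:30-11:15, 11:30-12:00, 13:30-15:45.
Hiro ∩ Kavya ∩ Alice: 08:30-11:15, 11:30-12:00, 13:30-14:00.
Hiro ∩ Kavya ∩ Alice ∩ Rina: 08:30-10:15, 13:30-13:45.
So the common availability across everyone is 08:30-10:15, 13:30-13:45.
The longest is 08:30-10:15 at 105 minutes.

105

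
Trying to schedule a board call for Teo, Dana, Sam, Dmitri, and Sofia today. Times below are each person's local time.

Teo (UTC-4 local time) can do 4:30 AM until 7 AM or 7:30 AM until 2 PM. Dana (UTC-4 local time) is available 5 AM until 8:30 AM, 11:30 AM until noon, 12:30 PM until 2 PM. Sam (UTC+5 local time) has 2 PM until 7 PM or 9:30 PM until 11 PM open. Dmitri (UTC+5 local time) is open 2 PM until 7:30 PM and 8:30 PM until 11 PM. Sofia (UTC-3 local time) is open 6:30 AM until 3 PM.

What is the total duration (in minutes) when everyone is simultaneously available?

240

Teo in UTC: 08:30-11:00, 11:30-18:00 (add 4h to convert from UTC-4).
Dana in UTC: 09:00-12:30, 15:30-16:00, 16:30-18:00 (add 4h to convert from UTC-4).
Sam in UTC: 09:00-14:00, 16:30-18:00 (subtract 5h to convert from UTC+5).
Dmitri in UTC: 09:00-14:30, 15:30-18:00 (subtract 5h to convert from UTC+5).
Sofia in UTC: 09:30-18:00 (add 3h to convert from UTC-3).
Teo ∩ Dana: 09:00-11:00, 11:30-12:30, 15:30-16:00, 16:30-18:00.
Teo ∩ Dana ∩ Sam: 09:00-11:00, 11:30-12:30, 16:30-18:00.
Teo ∩ Dana ∩ Sam ∩ Dmitri: 09:00-11:00, 11:30-12:30, 16:30-18:00.
Teo ∩ Dana ∩ Sam ∩ Dmitri ∩ Sofia: 09:30-11:00, 11:30-12:30, 16:30-18:00.
Summing the common windows: 90 + 60 + 90 = 240 minutes.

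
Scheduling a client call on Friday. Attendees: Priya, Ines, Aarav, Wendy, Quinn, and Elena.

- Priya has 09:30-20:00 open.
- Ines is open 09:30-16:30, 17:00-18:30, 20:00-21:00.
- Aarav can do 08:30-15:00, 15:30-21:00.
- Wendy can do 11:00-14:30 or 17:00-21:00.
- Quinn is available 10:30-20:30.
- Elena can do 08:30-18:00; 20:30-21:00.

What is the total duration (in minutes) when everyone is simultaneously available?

Priya ∩ Ines: 09:30-16:30, 17:00-18:30.
Priya ∩ Ines ∩ Aarav: 09:30-15:00, 15:30-16:30, 17:00-18:30.
Priya ∩ Ines ∩ Aarav ∩ Wendy: 11:00-14:30, 17:00-18:30.
Priya ∩ Ines ∩ Aarav ∩ Wendy ∩ Quinn: 11:00-14:30, 17:00-18:30.
Priya ∩ Ines ∩ Aarav ∩ Wendy ∩ Quinn ∩ Elena: 11:00-14:30, 17:00-18:00.
Summing the common windows: 210 + 60 = 270 minutes.

270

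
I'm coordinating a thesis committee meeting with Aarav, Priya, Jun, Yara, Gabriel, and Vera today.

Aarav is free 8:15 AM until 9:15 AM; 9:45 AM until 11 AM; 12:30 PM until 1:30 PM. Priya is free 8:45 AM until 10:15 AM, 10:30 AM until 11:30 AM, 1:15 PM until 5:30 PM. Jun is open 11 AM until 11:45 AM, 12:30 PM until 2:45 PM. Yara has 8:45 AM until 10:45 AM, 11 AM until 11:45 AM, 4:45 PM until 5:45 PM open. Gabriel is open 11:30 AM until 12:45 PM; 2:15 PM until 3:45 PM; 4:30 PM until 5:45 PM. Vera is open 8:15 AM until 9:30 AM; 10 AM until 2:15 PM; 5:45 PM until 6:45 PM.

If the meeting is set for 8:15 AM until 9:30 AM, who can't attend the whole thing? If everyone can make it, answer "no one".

Aarav: not fully free for 08:15-09:30. Priya: not fully free for 08:15-09:30. Jun: not fully free for 08:15-09:30. Yara: not fully free for 08:15-09:30. Gabriel: not fully free for 08:15-09:30. Vera: free for 08:15-09:30.

Aarav, Gabriel, Jun, Priya, Yara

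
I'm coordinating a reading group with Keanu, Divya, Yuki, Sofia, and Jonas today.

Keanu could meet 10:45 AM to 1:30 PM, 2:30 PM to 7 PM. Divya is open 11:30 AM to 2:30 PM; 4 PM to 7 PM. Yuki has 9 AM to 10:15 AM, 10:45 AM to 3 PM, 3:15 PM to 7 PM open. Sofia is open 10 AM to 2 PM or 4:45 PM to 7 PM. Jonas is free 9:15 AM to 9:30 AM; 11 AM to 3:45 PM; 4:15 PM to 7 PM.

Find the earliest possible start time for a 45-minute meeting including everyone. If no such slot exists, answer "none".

11:30

Keanu ∩ Divya: 11:30-13:30, 16:00-19:00.
Keanu ∩ Divya ∩ Yuki: 11:30-13:30, 16:00-19:00.
Keanu ∩ Divya ∩ Yuki ∩ Sofia: 11:30-13:30, 16:45-19:00.
Keanu ∩ Divya ∩ Yuki ∩ Sofia ∩ Jonas: 11:30-13:30, 16:45-19:00.
Those are the intersection windows.
The first common window of at least 45 minutes is 11:30-13:30, so the earliest start is 11:30.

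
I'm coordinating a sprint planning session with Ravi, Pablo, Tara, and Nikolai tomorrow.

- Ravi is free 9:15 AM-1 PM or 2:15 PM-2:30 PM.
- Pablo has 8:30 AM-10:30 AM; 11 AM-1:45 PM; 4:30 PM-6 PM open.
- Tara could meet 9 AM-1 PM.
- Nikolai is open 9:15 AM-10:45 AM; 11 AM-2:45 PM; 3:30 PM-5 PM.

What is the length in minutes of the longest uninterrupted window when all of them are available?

120

Ravi ∩ Pablo: 09:15-10:30, 11:00-13:00.
Ravi ∩ Pablo ∩ Tara: 09:15-10:30, 11:00-13:00.
Ravi ∩ Pablo ∩ Tara ∩ Nikolai: 09:15-10:30, 11:00-13:00.
The longest is 11:00-13:00 at 120 minutes.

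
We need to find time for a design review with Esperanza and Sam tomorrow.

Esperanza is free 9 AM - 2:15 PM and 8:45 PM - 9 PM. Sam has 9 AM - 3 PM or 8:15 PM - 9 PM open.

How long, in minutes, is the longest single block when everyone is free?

Esperanza ∩ Sam: 09:00-14:15, 20:45-21:00.
The longest is 09:00-14:15 at 315 minutes.

315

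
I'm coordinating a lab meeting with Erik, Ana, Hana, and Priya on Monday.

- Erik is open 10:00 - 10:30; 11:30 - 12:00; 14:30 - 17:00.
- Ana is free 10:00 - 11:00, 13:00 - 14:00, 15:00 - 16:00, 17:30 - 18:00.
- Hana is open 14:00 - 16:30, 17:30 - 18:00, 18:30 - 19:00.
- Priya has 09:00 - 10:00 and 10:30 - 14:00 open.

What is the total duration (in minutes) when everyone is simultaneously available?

Erik ∩ Ana: 10:00-10:30, 15:00-16:00.
Erik ∩ Ana ∩ Hana: 15:00-16:00.
Erik ∩ Ana ∩ Hana ∩ Priya: ∅.
There is no time when everyone is free.
There is no common window, so the total is 0 minutes.

0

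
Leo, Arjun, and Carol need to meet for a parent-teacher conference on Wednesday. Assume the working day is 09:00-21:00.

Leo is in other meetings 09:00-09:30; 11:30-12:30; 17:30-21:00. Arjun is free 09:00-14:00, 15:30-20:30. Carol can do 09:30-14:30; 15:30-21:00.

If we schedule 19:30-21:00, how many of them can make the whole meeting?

1

Leo free: 09:30-11:30, 12:30-17:30 (invert busy blocks within the working day).
Arjun free: 09:00-14:00, 15:30-20:30.
Carol free: 09:30-14:30, 15:30-21:00.
Carol can make the full 19:30-21:00 slot — that's 1.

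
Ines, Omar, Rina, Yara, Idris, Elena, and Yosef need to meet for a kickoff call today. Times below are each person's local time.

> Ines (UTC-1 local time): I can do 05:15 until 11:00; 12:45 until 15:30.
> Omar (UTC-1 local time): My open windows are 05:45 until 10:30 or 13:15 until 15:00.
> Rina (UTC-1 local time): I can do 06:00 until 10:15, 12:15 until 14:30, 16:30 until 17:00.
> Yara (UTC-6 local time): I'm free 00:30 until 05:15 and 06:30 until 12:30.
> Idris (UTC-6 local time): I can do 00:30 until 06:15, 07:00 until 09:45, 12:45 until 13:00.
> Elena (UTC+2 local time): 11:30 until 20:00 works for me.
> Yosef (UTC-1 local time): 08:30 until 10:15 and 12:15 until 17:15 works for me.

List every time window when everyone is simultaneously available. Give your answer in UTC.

09:30-11:15, 14:15-15:30

Ines in UTC: 06:15-12:00, 13:45-16:30 (add 1h to convert from UTC-1).
Omar in UTC: 06:45-11:30, 14:15-16:00 (add 1h to convert from UTC-1).
Rina in UTC: 07:00-11:15, 13:15-15:30, 17:30-18:00 (add 1h to convert from UTC-1).
Yara in UTC: 06:30-11:15, 12:30-18:30 (add 6h to convert from UTC-6).
Idris in UTC: 06:30-12:15, 13:00-15:45, 18:45-19:00 (add 6h to convert from UTC-6).
Elena in UTC: 09:30-18:00 (subtract 2h to convert from UTC+2).
Yosef in UTC: 09:30-11:15, 13:15-18:15 (add 1h to convert from UTC-1).
Ines ∩ Omar: 06:45-11:30, 14:15-16:00.
Ines ∩ Omar ∩ Rina: 07:00-11:15, 14:15-15:30.
Ines ∩ Omar ∩ Rina ∩ Yara: 07:00-11:15, 14:15-15:30.
Ines ∩ Omar ∩ Rina ∩ Yara ∩ Idris: 07:00-11:15, 14:15-15:30.
Ines ∩ Omar ∩ Rina ∩ Yara ∩ Idris ∩ Elena: 09:30-11:15, 14:15-15:30.
Ines ∩ Omar ∩ Rina ∩ Yara ∩ Idris ∩ Elena ∩ Yosef: 09:30-11:15, 14:15-15:30.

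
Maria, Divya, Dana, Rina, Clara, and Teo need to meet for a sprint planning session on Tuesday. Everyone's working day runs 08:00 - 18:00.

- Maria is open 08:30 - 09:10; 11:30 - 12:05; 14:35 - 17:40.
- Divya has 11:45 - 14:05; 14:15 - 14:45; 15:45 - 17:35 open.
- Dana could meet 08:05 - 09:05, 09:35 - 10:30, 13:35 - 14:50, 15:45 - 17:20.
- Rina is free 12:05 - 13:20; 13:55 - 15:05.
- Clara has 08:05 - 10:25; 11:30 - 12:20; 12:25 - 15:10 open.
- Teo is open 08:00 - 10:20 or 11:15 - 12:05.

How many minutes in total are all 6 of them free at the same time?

0

Maria ∩ Divya: 11:45-12:05, 14:35-14:45, 15:45-17:35.
Maria ∩ Divya ∩ Dana: 14:35-14:45, 15:45-17:20.
Maria ∩ Divya ∩ Dana ∩ Rina: 14:35-14:45.
Maria ∩ Divya ∩ Dana ∩ Rina ∩ Clara: 14:35-14:45.
Maria ∩ Divya ∩ Dana ∩ Rina ∩ Clara ∩ Teo: ∅.
There is no time when everyone is free.
There is no common window, so the total is 0 minutes.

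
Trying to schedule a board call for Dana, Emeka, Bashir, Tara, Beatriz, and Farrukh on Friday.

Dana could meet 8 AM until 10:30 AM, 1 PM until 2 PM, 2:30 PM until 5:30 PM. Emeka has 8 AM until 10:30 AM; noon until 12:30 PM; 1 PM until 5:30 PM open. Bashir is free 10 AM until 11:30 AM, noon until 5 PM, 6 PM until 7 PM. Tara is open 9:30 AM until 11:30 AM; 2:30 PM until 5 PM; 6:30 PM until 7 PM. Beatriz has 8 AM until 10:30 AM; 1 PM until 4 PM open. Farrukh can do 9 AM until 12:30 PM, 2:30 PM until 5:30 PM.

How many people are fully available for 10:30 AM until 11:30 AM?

3

Bashir, Tara, and Farrukh can make the full 10:30-11:30 slot — that's 3.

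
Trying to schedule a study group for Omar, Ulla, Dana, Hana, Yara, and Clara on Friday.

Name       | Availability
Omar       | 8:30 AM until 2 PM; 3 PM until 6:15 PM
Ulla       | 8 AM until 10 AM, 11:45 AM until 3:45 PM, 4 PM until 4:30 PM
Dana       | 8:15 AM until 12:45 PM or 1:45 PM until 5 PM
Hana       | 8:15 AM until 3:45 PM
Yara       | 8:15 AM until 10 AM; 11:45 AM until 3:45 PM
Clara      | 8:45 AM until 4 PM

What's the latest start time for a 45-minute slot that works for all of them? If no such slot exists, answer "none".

15:00

Omar ∩ Ulla: 08:30-10:00, 11:45-14:00, 15:00-15:45, 16:00-16:30.
Omar ∩ Ulla ∩ Dana: 08:30-10:00, 11:45-12:45, 13:45-14:00, 15:00-15:45, 16:00-16:30.
Omar ∩ Ulla ∩ Dana ∩ Hana: 08:30-10:00, 11:45-12:45, 13:45-14:00, 15:00-15:45.
Omar ∩ Ulla ∩ Dana ∩ Hana ∩ Yara: 08:30-10:00, 11:45-12:45, 13:45-14:00, 15:00-15:45.
Omar ∩ Ulla ∩ Dana ∩ Hana ∩ Yara ∩ Clara: 08:45-10:00, 11:45-12:45, 13:45-14:00, 15:00-15:45.
The last common window of at least 45 minutes is 15:00-15:45; a 45-minute meeting can start as late as 15:00 and still end by 15:45.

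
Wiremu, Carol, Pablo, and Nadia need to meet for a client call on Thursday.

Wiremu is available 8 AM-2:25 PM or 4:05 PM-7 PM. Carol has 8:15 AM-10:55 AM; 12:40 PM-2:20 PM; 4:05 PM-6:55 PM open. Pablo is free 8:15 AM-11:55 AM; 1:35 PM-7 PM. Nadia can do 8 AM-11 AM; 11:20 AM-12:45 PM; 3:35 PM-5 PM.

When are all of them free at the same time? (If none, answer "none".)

08:15-10:55, 16:05-17:00

Wiremu ∩ Carol: 08:15-10:55, 12:40-14:20, 16:05-18:55.
Wiremu ∩ Carol ∩ Pablo: 08:15-10:55, 13:35-14:20, 16:05-18:55.
Wiremu ∩ Carol ∩ Pablo ∩ Nadia: 08:15-10:55, 16:05-17:00.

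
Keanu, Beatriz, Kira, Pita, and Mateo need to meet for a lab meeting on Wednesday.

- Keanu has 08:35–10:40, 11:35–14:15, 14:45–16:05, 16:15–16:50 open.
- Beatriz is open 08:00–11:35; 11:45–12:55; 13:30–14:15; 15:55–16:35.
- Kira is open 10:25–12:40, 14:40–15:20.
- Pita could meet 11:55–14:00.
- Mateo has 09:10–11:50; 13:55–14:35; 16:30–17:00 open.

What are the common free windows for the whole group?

none

Keanu ∩ Beatriz: 08:35-10:40, 11:45-12:55, 13:30-14:15, 15:55-16:05, 16:15-16:35.
Keanu ∩ Beatriz ∩ Kira: 10:25-10:40, 11:45-12:40.
Keanu ∩ Beatriz ∩ Kira ∩ Pita: 11:55-12:40.
Keanu ∩ Beatriz ∩ Kira ∩ Pita ∩ Mateo: ∅.
There is no time when everyone is free.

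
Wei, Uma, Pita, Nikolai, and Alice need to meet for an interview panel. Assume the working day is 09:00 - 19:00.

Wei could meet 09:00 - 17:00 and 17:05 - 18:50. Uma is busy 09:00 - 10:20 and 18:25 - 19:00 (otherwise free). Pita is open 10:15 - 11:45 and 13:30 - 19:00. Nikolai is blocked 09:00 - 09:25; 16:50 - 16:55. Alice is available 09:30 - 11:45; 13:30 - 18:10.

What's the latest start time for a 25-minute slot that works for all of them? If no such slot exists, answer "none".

17:45

Wei free: 09:00-17:00, 17:05-18:50.
Uma free: 10:20-18:25 (invert busy blocks within the working day).
Pita free: 10:15-11:45, 13:30-19:00.
Nikolai free: 09:25-16:50, 16:55-19:00 (invert busy blocks within the working day).
Alice free: 09:30-11:45, 13:30-18:10.
Wei ∩ Uma: 10:20-17:00, 17:05-18:25.
Wei ∩ Uma ∩ Pita: 10:20-11:45, 13:30-17:00, 17:05-18:25.
Wei ∩ Uma ∩ Pita ∩ Nikolai: 10:20-11:45, 13:30-16:50, 16:55-17:00, 17:05-18:25.
Wei ∩ Uma ∩ Pita ∩ Nikolai ∩ Alice: 10:20-11:45, 13:30-16:50, 16:55-17:00, 17:05-18:10.
The last common window of at least 25 minutes is 17:05-18:10; a 25-minute meeting can start as late as 17:45 and still end by 18:10.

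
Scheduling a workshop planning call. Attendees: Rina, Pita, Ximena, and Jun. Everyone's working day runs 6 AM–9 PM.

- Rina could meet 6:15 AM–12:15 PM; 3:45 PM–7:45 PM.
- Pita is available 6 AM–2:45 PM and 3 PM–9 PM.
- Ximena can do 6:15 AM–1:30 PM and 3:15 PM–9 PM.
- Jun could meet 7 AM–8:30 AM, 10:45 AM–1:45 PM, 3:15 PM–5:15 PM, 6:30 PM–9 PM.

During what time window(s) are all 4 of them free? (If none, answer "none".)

Rina ∩ Pita: 06:15-12:15, 15:45-19:45.
Rina ∩ Pita ∩ Ximena: 06:15-12:15, 15:45-19:45.
Rina ∩ Pita ∩ Ximena ∩ Jun: 07:00-08:30, 10:45-12:15, 15:45-17:15, 18:30-19:45.
Those are the intersection windows.

07:00-08:30, 10:45-12:15, 15:45-17:15, 18:30-19:45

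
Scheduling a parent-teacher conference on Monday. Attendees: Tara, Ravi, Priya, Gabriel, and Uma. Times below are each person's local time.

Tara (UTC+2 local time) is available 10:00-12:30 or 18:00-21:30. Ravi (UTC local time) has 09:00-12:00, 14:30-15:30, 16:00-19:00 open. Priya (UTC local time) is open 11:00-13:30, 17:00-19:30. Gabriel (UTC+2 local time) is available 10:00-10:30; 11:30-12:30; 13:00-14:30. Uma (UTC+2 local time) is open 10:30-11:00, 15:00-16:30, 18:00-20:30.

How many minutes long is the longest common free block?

Tara in UTC: 08:00-10:30, 16:00-19:30 (subtract 2h to convert from UTC+2).
Ravi in UTC: 09:00-12:00, 14:30-15:30, 16:00-19:00.
Priya in UTC: 11:00-13:30, 17:00-19:30.
Gabriel in UTC: 08:00-08:30, 09:30-10:30, 11:00-12:30 (subtract 2h to convert from UTC+2).
Uma in UTC: 08:30-09:00, 13:00-14:30, 16:00-18:30 (subtract 2h to convert from UTC+2).
Tara ∩ Ravi: 09:00-10:30, 16:00-19:00.
Tara ∩ Ravi ∩ Priya: 17:00-19:00.
Tara ∩ Ravi ∩ Priya ∩ Gabriel: ∅.
Tara ∩ Ravi ∩ Priya ∩ Gabriel ∩ Uma: ∅.
There is no time when everyone is free.
No common window exists, so the longest block is 0 minutes.

0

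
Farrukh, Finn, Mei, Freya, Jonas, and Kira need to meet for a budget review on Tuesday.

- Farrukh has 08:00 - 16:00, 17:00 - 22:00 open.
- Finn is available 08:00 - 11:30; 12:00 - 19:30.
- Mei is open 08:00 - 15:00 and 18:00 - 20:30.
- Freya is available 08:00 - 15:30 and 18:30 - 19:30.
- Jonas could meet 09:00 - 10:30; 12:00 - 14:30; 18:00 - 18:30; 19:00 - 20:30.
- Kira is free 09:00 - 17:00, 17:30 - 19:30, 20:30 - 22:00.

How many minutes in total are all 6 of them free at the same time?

270

Farrukh ∩ Finn: 08:00-11:30, 12:00-16:00, 17:00-19:30.
Farrukh ∩ Finn ∩ Mei: 08:00-11:30, 12:00-15:00, 18:00-19:30.
Farrukh ∩ Finn ∩ Mei ∩ Freya: 08:00-11:30, 12:00-15:00, 18:30-19:30.
Farrukh ∩ Finn ∩ Mei ∩ Freya ∩ Jonas: 09:00-10:30, 12:00-14:30, 19:00-19:30.
Farrukh ∩ Finn ∩ Mei ∩ Freya ∩ Jonas ∩ Kira: 09:00-10:30, 12:00-14:30, 19:00-19:30.
Summing the common windows: 90 + 150 + 30 = 270 minutes.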